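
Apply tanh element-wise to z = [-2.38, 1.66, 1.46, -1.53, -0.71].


tanh(-2.38) = -0.983
tanh(1.66) = 0.9302
tanh(1.46) = 0.8977
tanh(-1.53) = -0.9104
tanh(-0.71) = -0.6107
result = [-0.983, 0.9302, 0.8977, -0.9104, -0.6107]

[-0.983, 0.9302, 0.8977, -0.9104, -0.6107]


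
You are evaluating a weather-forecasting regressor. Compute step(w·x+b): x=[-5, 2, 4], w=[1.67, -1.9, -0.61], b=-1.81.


z = (-5)·(1.67) + (2)·(-1.9) + (4)·(-0.61) - 1.81
  = -16.4
step(z) = 0 (z<0)

0


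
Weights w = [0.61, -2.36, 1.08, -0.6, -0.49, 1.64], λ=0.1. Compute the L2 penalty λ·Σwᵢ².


‖w‖₂² = (0.61)² + (-2.36)² + (1.08)² + (-0.6)² + (-0.49)² + (1.64)²
     = 0.3721 + 5.5696 + 1.1664 + 0.36 + 0.2401 + 2.6896
     = 10.3978
λ·‖w‖₂² = 0.1·10.3978 = 1.03978

1.03978


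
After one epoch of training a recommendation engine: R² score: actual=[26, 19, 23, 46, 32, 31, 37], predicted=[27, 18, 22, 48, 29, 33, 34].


ȳ = 30.5714
SS_res = Σ(y-ŷ)² = 29
SS_tot = Σ(y-ȳ)² = 493.71
R² = 1 - SS_res/SS_tot = 1 - 0.0587 = 0.9413

0.9413


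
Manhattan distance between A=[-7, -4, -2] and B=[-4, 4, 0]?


d = |-7+ 4| + |-4-4| + |-2-0|
  = 3 + 8 + 2
  = 13

13


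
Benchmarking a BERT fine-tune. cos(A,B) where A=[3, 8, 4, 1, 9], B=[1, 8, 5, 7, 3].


A·B = 3·1 + 8·8 + 4·5 + 1·7 + 9·3 = 121
‖A‖ = √171 = 13.0767, ‖B‖ = √148 = 12.1655
cos = 121/(√171·√148) = 121/√25308 = 0.7606

0.7606


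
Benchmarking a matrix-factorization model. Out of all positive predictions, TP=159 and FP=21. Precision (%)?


Precision = TP/(TP+FP)
= 159/(159+21)
= 159/180 = 88.33%

88.33%


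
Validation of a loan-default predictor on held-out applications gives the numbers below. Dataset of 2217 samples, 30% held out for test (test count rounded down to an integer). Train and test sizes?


Test = ⌊2217·30/100⌋ = 665
Train = 2217 - 665 = 1552

Train: 1552, Test: 665


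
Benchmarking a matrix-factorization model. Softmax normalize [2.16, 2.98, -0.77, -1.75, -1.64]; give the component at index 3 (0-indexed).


Exponentials: e^2.16=8.6711, e^2.98=19.6878, e^-0.77=0.463, e^-1.75=0.1738, e^-1.64=0.194
Sum = 29.1897
Softmax = [0.2971, 0.6745, 0.0159, 0.006, 0.0066]
p[3] = 0.1738/29.1897 = 0.006

0.006


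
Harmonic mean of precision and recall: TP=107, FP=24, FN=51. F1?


Precision = 107/131 = 0.8168
Recall = 107/158 = 0.6772
F1 = 2·P·R/(P+R) = 2·TP/(2·TP+FP+FN) = 214/(214+24+51) = 214/289 = 0.7405

0.7405


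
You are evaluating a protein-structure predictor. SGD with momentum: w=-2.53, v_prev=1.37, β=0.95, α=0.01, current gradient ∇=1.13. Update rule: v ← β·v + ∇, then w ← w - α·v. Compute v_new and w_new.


v_new = 0.95·1.37 + 1.13 = 1.3015 + 1.13 = 2.4315
w_new = -2.53 - 0.01·2.4315 = -2.53 - 0.024315 = -2.554315

v_new=2.4315, w_new=-2.554315


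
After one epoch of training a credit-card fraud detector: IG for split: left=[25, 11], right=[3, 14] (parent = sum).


Parent = [28, 25], H_parent = 0.9977
H_left = 0.888 (n=36), H_right = 0.6723 (n=17)
H_children = (36/53)·0.888 + (17/53)·0.6723 = 0.8188
IG = 0.9977 - 0.8188 = 0.1789

0.1789


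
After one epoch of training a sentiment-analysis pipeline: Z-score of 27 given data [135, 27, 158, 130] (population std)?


μ = 112.5, σ = 50.4802
z = (27 - 112.5)/50.4802 = -1.6937

-1.6937


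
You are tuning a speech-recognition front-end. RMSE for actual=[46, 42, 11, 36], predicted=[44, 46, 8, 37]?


MSE = 30/4 = 7.5
RMSE = √(30/4) = 2.7386

2.7386


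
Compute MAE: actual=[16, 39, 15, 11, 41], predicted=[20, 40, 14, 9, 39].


Absolute errors: |16-20|=4, |39-40|=1, |15-14|=1, |11-9|=2, |41-39|=2
Sum = 10
MAE = 10/5 = 2

2


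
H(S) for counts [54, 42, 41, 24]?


Probabilities: [54/161, 42/161, 41/161, 24/161] ≈ [0.3354, 0.2609, 0.2547, 0.1491]
H = -((54/161)·log₂(54/161) + (42/161)·log₂(42/161) + (41/161)·log₂(41/161) + (24/161)·log₂(24/161))
  = 1.9462 bits

1.9462 bits


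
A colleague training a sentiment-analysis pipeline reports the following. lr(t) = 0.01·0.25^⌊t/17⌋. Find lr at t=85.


n_drops = ⌊85/17⌋ = 5
lr = 0.01·0.25^5 = 0.01·0.0009765625 = 0.000009765625

0.000009765625


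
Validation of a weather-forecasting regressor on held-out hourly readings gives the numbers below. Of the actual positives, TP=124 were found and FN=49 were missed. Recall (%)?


Recall = TP/(TP+FN)
= 124/(124+49)
= 124/173 = 71.68%

71.68%


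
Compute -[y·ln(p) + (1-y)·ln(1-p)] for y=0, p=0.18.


BCE = -[y·ln(p) + (1-y)·ln(1-p)]
= -0 - 1·ln(1-0.18)
= -ln(0.82) = 0.1985

0.1985


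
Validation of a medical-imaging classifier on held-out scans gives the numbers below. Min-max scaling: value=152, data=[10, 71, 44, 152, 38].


min=10, max=152
(152-10)/(152-10) = 142/142 = 1.0

1.0


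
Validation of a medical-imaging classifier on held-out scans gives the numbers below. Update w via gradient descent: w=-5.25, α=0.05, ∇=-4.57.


w_new = w - α·∇
= -5.25 - 0.05·-4.57
= -5.25 + 0.2285
= -5.0215

-5.0215


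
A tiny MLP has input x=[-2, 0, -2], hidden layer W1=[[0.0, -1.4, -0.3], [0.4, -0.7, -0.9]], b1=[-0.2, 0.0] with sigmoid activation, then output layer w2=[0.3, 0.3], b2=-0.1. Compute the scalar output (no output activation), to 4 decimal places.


z1[0] = (0.0)·(-2) + (-1.4)·(0) + (-0.3)·(-2) - 0.2 = 0.4
z1[1] = (0.4)·(-2) + (-0.7)·(0) + (-0.9)·(-2) + 0.0 = 1.0
h = sigmoid(z1) = [0.5987, 0.7311]
output = (0.3)·(0.5987) + (0.3)·(0.7311) - 0.1 = 0.2989

0.2989


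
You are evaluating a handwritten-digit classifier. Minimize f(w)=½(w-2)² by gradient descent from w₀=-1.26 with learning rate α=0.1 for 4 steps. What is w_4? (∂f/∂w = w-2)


step 1: grad = -1.26-2 = -3.26; w = -1.26 - 0.1·(-3.26) = -0.934
step 2: grad = -0.934-2 = -2.934; w = -0.934 - 0.1·(-2.934) = -0.6406
step 3: grad = -0.6406-2 = -2.6406; w = -0.6406 - 0.1·(-2.6406) = -0.37654
step 4: grad = -0.37654-2 = -2.37654; w = -0.37654 - 0.1·(-2.37654) = -0.138886

-0.138886


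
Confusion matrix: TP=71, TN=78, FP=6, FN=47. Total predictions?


Total = TP + TN + FP + FN
= 71 + 78 + 6 + 47
= 202
(Predicted positive: 77, predicted negative: 125)

202


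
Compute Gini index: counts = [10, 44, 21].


Probabilities: [10/75, 44/75, 21/75] ≈ [0.1333, 0.5867, 0.28]
Σpᵢ² = (100 + 1936 + 441)/75² = 2477/5625
Gini = 1 - Σpᵢ² = 1 - 2477/5625 = 0.5596

0.5596


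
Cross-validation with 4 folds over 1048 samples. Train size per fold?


Fold size = 1048/4 = 262
Training per fold = 1048 - 262 = 786

786


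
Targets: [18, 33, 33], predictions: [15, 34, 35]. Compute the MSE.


Squared errors: (18-15)²=9, (33-34)²=1, (33-35)²=4
Sum = 14
MSE = 14/3 = 14/3

14/3


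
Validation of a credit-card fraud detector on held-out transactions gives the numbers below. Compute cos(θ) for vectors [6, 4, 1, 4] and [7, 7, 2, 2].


A·B = 6·7 + 4·7 + 1·2 + 4·2 = 80
‖A‖ = √69 = 8.3066, ‖B‖ = √106 = 10.2956
cos = 80/(√69·√106) = 80/√7314 = 0.9354

0.9354


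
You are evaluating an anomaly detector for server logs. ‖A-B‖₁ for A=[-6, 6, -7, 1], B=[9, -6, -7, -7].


d = |-6-9| + |6+ 6| + |-7+ 7| + |1+ 7|
  = 15 + 12 + 0 + 8
  = 35

35


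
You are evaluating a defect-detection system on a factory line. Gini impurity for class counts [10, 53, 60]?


Probabilities: [10/123, 53/123, 60/123] ≈ [0.0813, 0.4309, 0.4878]
Σpᵢ² = (100 + 2809 + 3600)/123² = 6509/15129
Gini = 1 - Σpᵢ² = 1 - 6509/15129 = 0.5698

0.5698


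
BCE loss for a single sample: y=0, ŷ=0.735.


BCE = -[y·ln(p) + (1-y)·ln(1-p)]
= -0 - 1·ln(1-0.735)
= -ln(0.265) = 1.328

1.328


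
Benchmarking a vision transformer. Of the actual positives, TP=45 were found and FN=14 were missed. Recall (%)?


Recall = TP/(TP+FN)
= 45/(45+14)
= 45/59 = 76.27%

76.27%


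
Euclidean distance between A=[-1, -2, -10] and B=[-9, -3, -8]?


d = √((-1+ 9)² + (-2+ 3)² + (-10+ 8)²)
  = √(64 + 1 + 4)
  = √69 = 8.3066

8.3066


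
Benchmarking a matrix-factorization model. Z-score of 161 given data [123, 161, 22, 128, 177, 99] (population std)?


μ = 118.3333, σ = 50.0522
z = (161 - 118.3333)/50.0522 = 0.8524

0.8524


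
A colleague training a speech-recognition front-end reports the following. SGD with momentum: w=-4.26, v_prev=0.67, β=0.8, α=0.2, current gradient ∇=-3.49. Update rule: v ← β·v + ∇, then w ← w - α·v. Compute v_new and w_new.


v_new = 0.8·0.67 - 3.49 = 0.536 - 3.49 = -2.954
w_new = -4.26 - 0.2·-2.954 = -4.26 + 0.5908 = -3.6692

v_new=-2.954, w_new=-3.6692


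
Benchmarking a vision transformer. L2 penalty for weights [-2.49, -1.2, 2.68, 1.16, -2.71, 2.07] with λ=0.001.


‖w‖₂² = (-2.49)² + (-1.2)² + (2.68)² + (1.16)² + (-2.71)² + (2.07)²
     = 6.2001 + 1.44 + 7.1824 + 1.3456 + 7.3441 + 4.2849
     = 27.7971
λ·‖w‖₂² = 0.001·27.7971 = 0.027797

0.027797


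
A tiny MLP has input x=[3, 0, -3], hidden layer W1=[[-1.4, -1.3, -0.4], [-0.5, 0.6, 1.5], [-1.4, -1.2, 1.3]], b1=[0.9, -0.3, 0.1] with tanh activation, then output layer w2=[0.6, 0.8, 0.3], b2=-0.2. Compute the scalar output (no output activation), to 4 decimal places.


z1[0] = (-1.4)·(3) + (-1.3)·(0) + (-0.4)·(-3) + 0.9 = -2.1
z1[1] = (-0.5)·(3) + (0.6)·(0) + (1.5)·(-3) - 0.3 = -6.3
z1[2] = (-1.4)·(3) + (-1.2)·(0) + (1.3)·(-3) + 0.1 = -8.0
h = tanh(z1) = [-0.9705, -1.0, -1.0]
output = (0.6)·(-0.9705) + (0.8)·(-1.0) + (0.3)·(-1.0) - 0.2 = -1.8823

-1.8823


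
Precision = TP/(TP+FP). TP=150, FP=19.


Precision = TP/(TP+FP)
= 150/(150+19)
= 150/169 = 88.76%

88.76%


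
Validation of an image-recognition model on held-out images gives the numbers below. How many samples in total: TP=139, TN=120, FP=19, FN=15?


Total = TP + TN + FP + FN
= 139 + 120 + 19 + 15
= 293
(Predicted positive: 158, predicted negative: 135)

293


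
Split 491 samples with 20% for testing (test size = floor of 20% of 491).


Test = ⌊491·20/100⌋ = 98
Train = 491 - 98 = 393

Train: 393, Test: 98


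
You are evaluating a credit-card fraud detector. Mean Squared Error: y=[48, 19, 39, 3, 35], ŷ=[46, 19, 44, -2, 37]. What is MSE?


Squared errors: (48-46)²=4, (19-19)²=0, (39-44)²=25, (3+ 2)²=25, (35-37)²=4
Sum = 58
MSE = 58/5 = 58/5

58/5


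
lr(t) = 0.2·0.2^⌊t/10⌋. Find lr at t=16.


n_drops = ⌊16/10⌋ = 1
lr = 0.2·0.2^1 = 0.2·0.2 = 0.04

0.04


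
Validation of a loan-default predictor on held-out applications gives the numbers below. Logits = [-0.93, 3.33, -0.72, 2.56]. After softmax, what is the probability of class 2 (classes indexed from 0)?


Exponentials: e^-0.93=0.3946, e^3.33=27.9383, e^-0.72=0.4868, e^2.56=12.9358
Sum = 41.7555
Softmax = [0.0094, 0.6691, 0.0117, 0.3098]
p[2] = 0.4868/41.7555 = 0.0117

0.0117


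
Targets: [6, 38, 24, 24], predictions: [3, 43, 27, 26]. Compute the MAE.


Absolute errors: |6-3|=3, |38-43|=5, |24-27|=3, |24-26|=2
Sum = 13
MAE = 13/4 = 13/4

13/4


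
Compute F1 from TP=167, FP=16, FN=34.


Precision = 167/183 = 0.9126
Recall = 167/201 = 0.8308
F1 = 2·P·R/(P+R) = 2·TP/(2·TP+FP+FN) = 334/(334+16+34) = 334/384 = 0.8698

0.8698


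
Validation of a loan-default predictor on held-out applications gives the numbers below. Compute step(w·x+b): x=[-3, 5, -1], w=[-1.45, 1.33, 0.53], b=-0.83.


z = (-3)·(-1.45) + (5)·(1.33) + (-1)·(0.53) - 0.83
  = 9.64
step(z) = 1 (z≥0)

1


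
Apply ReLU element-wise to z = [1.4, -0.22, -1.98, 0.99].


ReLU(1.4) = max(0, 1.4) = 1.4
ReLU(-0.22) = max(0, -0.22) = 0.0
ReLU(-1.98) = max(0, -1.98) = 0.0
ReLU(0.99) = max(0, 0.99) = 0.99
result = [1.4, 0.0, 0.0, 0.99]

[1.4, 0.0, 0.0, 0.99]


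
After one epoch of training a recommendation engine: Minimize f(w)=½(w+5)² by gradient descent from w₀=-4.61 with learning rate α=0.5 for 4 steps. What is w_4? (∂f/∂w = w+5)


step 1: grad = -4.61+5 = 0.39; w = -4.61 - 0.5·(0.39) = -4.805
step 2: grad = -4.805+5 = 0.195; w = -4.805 - 0.5·(0.195) = -4.9025
step 3: grad = -4.9025+5 = 0.0975; w = -4.9025 - 0.5·(0.0975) = -4.95125
step 4: grad = -4.95125+5 = 0.04875; w = -4.95125 - 0.5·(0.04875) = -4.975625

-4.975625


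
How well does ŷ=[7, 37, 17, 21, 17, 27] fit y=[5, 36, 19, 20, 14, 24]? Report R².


ȳ = 19.6667
SS_res = Σ(y-ŷ)² = 28
SS_tot = Σ(y-ȳ)² = 533.33
R² = 1 - SS_res/SS_tot = 1 - 0.0525 = 0.9475

0.9475


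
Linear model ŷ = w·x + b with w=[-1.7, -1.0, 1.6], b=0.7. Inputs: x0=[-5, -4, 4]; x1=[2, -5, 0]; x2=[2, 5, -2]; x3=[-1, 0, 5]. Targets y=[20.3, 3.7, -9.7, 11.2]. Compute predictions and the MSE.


ŷ0 = (-1.7)·(-5) + (-1.0)·(-4) + (1.6)·(4) + 0.7 = 19.6
ŷ1 = (-1.7)·(2) + (-1.0)·(-5) + (1.6)·(0) + 0.7 = 2.3
ŷ2 = (-1.7)·(2) + (-1.0)·(5) + (1.6)·(-2) + 0.7 = -10.9
ŷ3 = (-1.7)·(-1) + (-1.0)·(0) + (1.6)·(5) + 0.7 = 10.4
errors² = [0.49, 1.96, 1.44, 0.64]
MSE = 4.5300/4 = 1.1325

1.1325


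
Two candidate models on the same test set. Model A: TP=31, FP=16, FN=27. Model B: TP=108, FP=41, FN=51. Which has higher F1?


Model A: P=31/47=0.6596, R=31/58=0.5345, F1=2PR/(P+R)=2TP/(2TP+FP+FN)=62/105=0.5905
Model B: P=108/149=0.7248, R=108/159=0.6792, F1=2PR/(P+R)=2TP/(2TP+FP+FN)=216/308=0.7013
0.5905 < 0.7013 → Model B

Model B


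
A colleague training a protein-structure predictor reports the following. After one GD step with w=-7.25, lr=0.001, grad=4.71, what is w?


w_new = w - α·∇
= -7.25 - 0.001·4.71
= -7.25 - 0.00471
= -7.25471

-7.25471


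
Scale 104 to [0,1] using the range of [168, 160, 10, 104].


min=10, max=168
(104-10)/(168-10) = 94/158 = 0.5949

0.5949


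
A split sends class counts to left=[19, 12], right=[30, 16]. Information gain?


Parent = [49, 28], H_parent = 0.9457
H_left = 0.9629 (n=31), H_right = 0.9321 (n=46)
H_children = (31/77)·0.9629 + (46/77)·0.9321 = 0.9445
IG = 0.9457 - 0.9445 = 0.0012

0.0012


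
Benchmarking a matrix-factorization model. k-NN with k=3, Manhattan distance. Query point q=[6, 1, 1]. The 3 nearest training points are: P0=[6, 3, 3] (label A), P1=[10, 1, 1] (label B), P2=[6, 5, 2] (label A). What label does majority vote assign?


d(q,P0) = 4  (label A)
d(q,P1) = 4  (label B)
d(q,P2) = 5  (label A)
Votes: A=2, B=1
Majority → A

A


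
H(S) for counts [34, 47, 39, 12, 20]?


Probabilities: [34/152, 47/152, 39/152, 12/152, 20/152] ≈ [0.2237, 0.3092, 0.2566, 0.0789, 0.1316]
H = -((34/152)·log₂(34/152) + (47/152)·log₂(47/152) + (39/152)·log₂(39/152) + (12/152)·log₂(12/152) + (20/152)·log₂(20/152))
  = 2.1846 bits

2.1846 bits


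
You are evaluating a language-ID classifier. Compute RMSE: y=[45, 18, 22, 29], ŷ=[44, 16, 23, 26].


MSE = 15/4 = 3.75
RMSE = √(15/4) = 1.9365

1.9365


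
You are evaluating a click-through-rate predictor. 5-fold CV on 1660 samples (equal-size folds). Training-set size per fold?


Fold size = 1660/5 = 332
Training per fold = 1660 - 332 = 1328

1328


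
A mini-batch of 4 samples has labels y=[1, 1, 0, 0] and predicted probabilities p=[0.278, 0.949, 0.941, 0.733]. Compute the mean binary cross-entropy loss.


L[0] = -ln(0.278) = 1.2801
L[1] = -ln(0.949) = 0.0523
L[2] = -ln(1-0.941) = -ln(0.059) = 2.8302
L[3] = -ln(1-0.733) = -ln(0.267) = 1.3205
mean = (1.2801 + 0.0523 + 2.8302 + 1.3205)/4 = 1.3708

1.3708


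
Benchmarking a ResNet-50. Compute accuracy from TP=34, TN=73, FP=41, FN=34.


Accuracy = (TP+TN)/(TP+TN+FP+FN)
= (34+73)/(182)
= 107/182 = 58.79%

58.79%


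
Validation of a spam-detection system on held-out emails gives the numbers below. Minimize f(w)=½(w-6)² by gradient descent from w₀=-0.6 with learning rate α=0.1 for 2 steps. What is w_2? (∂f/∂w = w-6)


step 1: grad = -0.6-6 = -6.6; w = -0.6 - 0.1·(-6.6) = 0.06
step 2: grad = 0.06-6 = -5.94; w = 0.06 - 0.1·(-5.94) = 0.654

0.654


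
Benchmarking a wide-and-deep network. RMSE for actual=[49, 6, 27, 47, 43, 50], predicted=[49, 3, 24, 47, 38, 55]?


MSE = 68/6 = 11.3333
RMSE = √(68/6) = 3.3665

3.3665


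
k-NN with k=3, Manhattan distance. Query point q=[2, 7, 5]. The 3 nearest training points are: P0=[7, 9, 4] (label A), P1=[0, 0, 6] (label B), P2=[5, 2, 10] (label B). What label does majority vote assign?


d(q,P0) = 8  (label A)
d(q,P1) = 10  (label B)
d(q,P2) = 13  (label B)
Votes: A=1, B=2
Majority → B

B


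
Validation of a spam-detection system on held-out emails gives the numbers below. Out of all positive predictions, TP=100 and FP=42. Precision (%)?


Precision = TP/(TP+FP)
= 100/(100+42)
= 100/142 = 70.42%

70.42%


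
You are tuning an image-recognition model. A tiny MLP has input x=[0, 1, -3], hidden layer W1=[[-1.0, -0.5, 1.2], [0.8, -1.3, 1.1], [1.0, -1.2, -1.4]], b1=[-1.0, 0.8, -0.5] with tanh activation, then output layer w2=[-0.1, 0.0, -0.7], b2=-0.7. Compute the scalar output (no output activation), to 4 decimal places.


z1[0] = (-1.0)·(0) + (-0.5)·(1) + (1.2)·(-3) - 1.0 = -5.1
z1[1] = (0.8)·(0) + (-1.3)·(1) + (1.1)·(-3) + 0.8 = -3.8
z1[2] = (1.0)·(0) + (-1.2)·(1) + (-1.4)·(-3) - 0.5 = 2.5
h = tanh(z1) = [-0.9999, -0.999, 0.9866]
output = (-0.1)·(-0.9999) + (0.0)·(-0.999) + (-0.7)·(0.9866) - 0.7 = -1.2906

-1.2906


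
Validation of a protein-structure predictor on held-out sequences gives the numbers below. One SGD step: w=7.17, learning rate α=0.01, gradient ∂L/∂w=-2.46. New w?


w_new = w - α·∇
= 7.17 - 0.01·-2.46
= 7.17 + 0.0246
= 7.1946

7.1946


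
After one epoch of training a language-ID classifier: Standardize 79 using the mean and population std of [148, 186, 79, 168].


μ = 145.25, σ = 40.5424
z = (79 - 145.25)/40.5424 = -1.6341

-1.6341


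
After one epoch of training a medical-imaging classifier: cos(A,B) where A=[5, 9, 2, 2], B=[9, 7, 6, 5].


A·B = 5·9 + 9·7 + 2·6 + 2·5 = 130
‖A‖ = √114 = 10.6771, ‖B‖ = √191 = 13.8203
cos = 130/(√114·√191) = 130/√21774 = 0.881

0.881


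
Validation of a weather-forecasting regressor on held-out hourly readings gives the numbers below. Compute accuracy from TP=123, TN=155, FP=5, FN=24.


Accuracy = (TP+TN)/(TP+TN+FP+FN)
= (123+155)/(307)
= 278/307 = 90.55%

90.55%


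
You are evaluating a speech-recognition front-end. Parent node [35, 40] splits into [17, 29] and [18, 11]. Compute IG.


Parent = [35, 40], H_parent = 0.9968
H_left = 0.9503 (n=46), H_right = 0.9576 (n=29)
H_children = (46/75)·0.9503 + (29/75)·0.9576 = 0.9531
IG = 0.9968 - 0.9531 = 0.0437

0.0437


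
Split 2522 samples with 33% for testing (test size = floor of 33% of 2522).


Test = ⌊2522·33/100⌋ = 832
Train = 2522 - 832 = 1690

Train: 1690, Test: 832


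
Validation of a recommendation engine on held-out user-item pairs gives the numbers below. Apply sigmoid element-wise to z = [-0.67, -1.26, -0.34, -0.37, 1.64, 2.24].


σ(-0.67) = 1/(1+e^0.67) = 0.3385
σ(-1.26) = 1/(1+e^1.26) = 0.221
σ(-0.34) = 1/(1+e^0.34) = 0.4158
σ(-0.37) = 1/(1+e^0.37) = 0.4085
σ(1.64) = 1/(1+e^-1.64) = 0.8375
σ(2.24) = 1/(1+e^-2.24) = 0.9038
result = [0.3385, 0.221, 0.4158, 0.4085, 0.8375, 0.9038]

[0.3385, 0.221, 0.4158, 0.4085, 0.8375, 0.9038]


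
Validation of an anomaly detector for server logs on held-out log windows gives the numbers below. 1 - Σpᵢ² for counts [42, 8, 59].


Probabilities: [42/109, 8/109, 59/109] ≈ [0.3853, 0.0734, 0.5413]
Σpᵢ² = (1764 + 64 + 3481)/109² = 5309/11881
Gini = 1 - Σpᵢ² = 1 - 5309/11881 = 0.5532

0.5532


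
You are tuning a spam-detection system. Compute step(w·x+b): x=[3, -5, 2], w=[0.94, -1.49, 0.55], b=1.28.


z = (3)·(0.94) + (-5)·(-1.49) + (2)·(0.55) + 1.28
  = 12.65
step(z) = 1 (z≥0)

1


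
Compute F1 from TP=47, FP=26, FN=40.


Precision = 47/73 = 0.6438
Recall = 47/87 = 0.5402
F1 = 2·P·R/(P+R) = 2·TP/(2·TP+FP+FN) = 94/(94+26+40) = 94/160 = 0.5875

0.5875


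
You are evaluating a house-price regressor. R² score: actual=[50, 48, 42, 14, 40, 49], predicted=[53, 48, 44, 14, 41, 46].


ȳ = 40.5
SS_res = Σ(y-ŷ)² = 23
SS_tot = Σ(y-ȳ)² = 923.5
R² = 1 - SS_res/SS_tot = 1 - 0.0249 = 0.9751

0.9751


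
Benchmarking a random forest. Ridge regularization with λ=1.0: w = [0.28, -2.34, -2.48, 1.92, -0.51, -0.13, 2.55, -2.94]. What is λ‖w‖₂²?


‖w‖₂² = (0.28)² + (-2.34)² + (-2.48)² + (1.92)² + (-0.51)² + (-0.13)² + (2.55)² + (-2.94)²
     = 0.0784 + 5.4756 + 6.1504 + 3.6864 + 0.2601 + 0.0169 + 6.5025 + 8.6436
     = 30.8139
λ·‖w‖₂² = 1.0·30.8139 = 30.8139

30.8139


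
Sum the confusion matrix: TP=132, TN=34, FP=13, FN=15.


Total = TP + TN + FP + FN
= 132 + 34 + 13 + 15
= 194
(Predicted positive: 145, predicted negative: 49)

194


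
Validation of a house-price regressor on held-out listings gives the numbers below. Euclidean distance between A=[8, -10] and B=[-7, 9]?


d = √((8+ 7)² + (-10-9)²)
  = √(225 + 361)
  = √586 = 24.2074

24.2074


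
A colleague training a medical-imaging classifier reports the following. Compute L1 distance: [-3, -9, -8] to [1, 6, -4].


d = |-3-1| + |-9-6| + |-8+ 4|
  = 4 + 15 + 4
  = 23

23


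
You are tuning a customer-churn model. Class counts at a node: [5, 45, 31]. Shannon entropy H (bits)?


Probabilities: [5/81, 45/81, 31/81] ≈ [0.0617, 0.5556, 0.3827]
H = -((5/81)·log₂(5/81) + (45/81)·log₂(45/81) + (31/81)·log₂(31/81))
  = 1.2494 bits

1.2494 bits


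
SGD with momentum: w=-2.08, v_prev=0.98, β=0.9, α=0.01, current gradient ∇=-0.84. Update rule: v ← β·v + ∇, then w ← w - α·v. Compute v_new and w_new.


v_new = 0.9·0.98 - 0.84 = 0.882 - 0.84 = 0.042
w_new = -2.08 - 0.01·0.042 = -2.08 - 0.00042 = -2.08042

v_new=0.042, w_new=-2.08042


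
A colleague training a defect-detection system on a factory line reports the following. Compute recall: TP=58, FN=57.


Recall = TP/(TP+FN)
= 58/(58+57)
= 58/115 = 50.43%

50.43%


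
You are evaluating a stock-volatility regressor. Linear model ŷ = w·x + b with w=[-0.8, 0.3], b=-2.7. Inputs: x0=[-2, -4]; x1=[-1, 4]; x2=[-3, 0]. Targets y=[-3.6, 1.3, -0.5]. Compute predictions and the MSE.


ŷ0 = (-0.8)·(-2) + (0.3)·(-4) - 2.7 = -2.3
ŷ1 = (-0.8)·(-1) + (0.3)·(4) - 2.7 = -0.7
ŷ2 = (-0.8)·(-3) + (0.3)·(0) - 2.7 = -0.3
errors² = [1.69, 4.0, 0.04]
MSE = 5.7300/3 = 1.91

1.91


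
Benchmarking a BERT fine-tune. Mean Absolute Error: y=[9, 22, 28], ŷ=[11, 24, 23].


Absolute errors: |9-11|=2, |22-24|=2, |28-23|=5
Sum = 9
MAE = 9/3 = 3

3


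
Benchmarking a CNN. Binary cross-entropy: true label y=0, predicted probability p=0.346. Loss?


BCE = -[y·ln(p) + (1-y)·ln(1-p)]
= -0 - 1·ln(1-0.346)
= -ln(0.654) = 0.4246

0.4246


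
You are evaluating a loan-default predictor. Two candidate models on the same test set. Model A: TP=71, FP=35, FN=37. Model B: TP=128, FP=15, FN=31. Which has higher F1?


Model A: P=71/106=0.6698, R=71/108=0.6574, F1=2PR/(P+R)=2TP/(2TP+FP+FN)=142/214=0.6636
Model B: P=128/143=0.8951, R=128/159=0.805, F1=2PR/(P+R)=2TP/(2TP+FP+FN)=256/302=0.8477
0.6636 < 0.8477 → Model B

Model B


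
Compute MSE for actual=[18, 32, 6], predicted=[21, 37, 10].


Squared errors: (18-21)²=9, (32-37)²=25, (6-10)²=16
Sum = 50
MSE = 50/3 = 50/3

50/3


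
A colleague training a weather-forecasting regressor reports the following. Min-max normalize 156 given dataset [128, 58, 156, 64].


min=58, max=156
(156-58)/(156-58) = 98/98 = 1.0

1.0


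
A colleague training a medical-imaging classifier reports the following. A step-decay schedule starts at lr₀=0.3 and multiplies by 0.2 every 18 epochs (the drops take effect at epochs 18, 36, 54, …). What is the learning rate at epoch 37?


n_drops = ⌊37/18⌋ = 2
lr = 0.3·0.2^2 = 0.3·0.04 = 0.012

0.012


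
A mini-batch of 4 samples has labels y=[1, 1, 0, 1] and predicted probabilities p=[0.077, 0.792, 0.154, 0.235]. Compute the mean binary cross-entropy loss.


L[0] = -ln(0.077) = 2.5639
L[1] = -ln(0.792) = 0.2332
L[2] = -ln(1-0.154) = -ln(0.846) = 0.1672
L[3] = -ln(0.235) = 1.4482
mean = (2.5639 + 0.2332 + 0.1672 + 1.4482)/4 = 1.1031

1.1031


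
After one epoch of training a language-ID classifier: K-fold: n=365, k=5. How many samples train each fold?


Fold size = 365/5 = 73
Training per fold = 365 - 73 = 292

292


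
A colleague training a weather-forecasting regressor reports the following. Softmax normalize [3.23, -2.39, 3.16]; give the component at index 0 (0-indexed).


Exponentials: e^3.23=25.2797, e^-2.39=0.0916, e^3.16=23.5706
Sum = 48.9419
Softmax = [0.5165, 0.0019, 0.4816]
p[0] = 25.2797/48.9419 = 0.5165

0.5165


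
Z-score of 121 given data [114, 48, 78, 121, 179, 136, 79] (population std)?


μ = 107.8571, σ = 40.3039
z = (121 - 107.8571)/40.3039 = 0.3261

0.3261


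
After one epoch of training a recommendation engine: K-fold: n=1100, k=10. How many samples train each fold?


Fold size = 1100/10 = 110
Training per fold = 1100 - 110 = 990

990


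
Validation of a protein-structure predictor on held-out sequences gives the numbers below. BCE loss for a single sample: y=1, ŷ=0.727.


BCE = -[y·ln(p) + (1-y)·ln(1-p)]
= -1·ln(0.727) - 0
= -ln(0.727) = 0.3188

0.3188


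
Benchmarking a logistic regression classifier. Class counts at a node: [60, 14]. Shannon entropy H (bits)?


Probabilities: [60/74, 14/74] ≈ [0.8108, 0.1892]
H = -((60/74)·log₂(60/74) + (14/74)·log₂(14/74))
  = 0.6998 bits

0.6998 bits


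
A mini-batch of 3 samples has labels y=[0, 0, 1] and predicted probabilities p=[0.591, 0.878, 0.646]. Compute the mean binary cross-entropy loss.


L[0] = -ln(1-0.591) = -ln(0.409) = 0.894
L[1] = -ln(1-0.878) = -ln(0.122) = 2.1037
L[2] = -ln(0.646) = 0.437
mean = (0.894 + 2.1037 + 0.437)/3 = 1.1449

1.1449


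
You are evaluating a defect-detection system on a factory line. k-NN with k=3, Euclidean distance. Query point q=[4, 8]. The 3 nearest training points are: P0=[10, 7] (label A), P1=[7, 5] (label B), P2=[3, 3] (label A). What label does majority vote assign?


d(q,P0) = 6.0828  (label A)
d(q,P1) = 4.2426  (label B)
d(q,P2) = 5.099  (label A)
Votes: A=2, B=1
Majority → A

A


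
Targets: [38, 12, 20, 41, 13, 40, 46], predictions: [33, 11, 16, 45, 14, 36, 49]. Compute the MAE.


Absolute errors: |38-33|=5, |12-11|=1, |20-16|=4, |41-45|=4, |13-14|=1, |40-36|=4, |46-49|=3
Sum = 22
MAE = 22/7 = 22/7

22/7


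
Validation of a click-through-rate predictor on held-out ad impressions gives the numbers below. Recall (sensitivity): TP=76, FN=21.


Recall = TP/(TP+FN)
= 76/(76+21)
= 76/97 = 78.35%

78.35%


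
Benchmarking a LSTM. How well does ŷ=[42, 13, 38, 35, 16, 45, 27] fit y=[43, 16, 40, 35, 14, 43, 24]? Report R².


ȳ = 30.7143
SS_res = Σ(y-ŷ)² = 31
SS_tot = Σ(y-ȳ)² = 947.43
R² = 1 - SS_res/SS_tot = 1 - 0.0327 = 0.9673

0.9673


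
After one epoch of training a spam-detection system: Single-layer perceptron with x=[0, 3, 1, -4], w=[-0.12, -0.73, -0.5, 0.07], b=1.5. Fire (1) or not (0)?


z = (0)·(-0.12) + (3)·(-0.73) + (1)·(-0.5) + (-4)·(0.07) + 1.5
  = -1.47
step(z) = 0 (z<0)

0


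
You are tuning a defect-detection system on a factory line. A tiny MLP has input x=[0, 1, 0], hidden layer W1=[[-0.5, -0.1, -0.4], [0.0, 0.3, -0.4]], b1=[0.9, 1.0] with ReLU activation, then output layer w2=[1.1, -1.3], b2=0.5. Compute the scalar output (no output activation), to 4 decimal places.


z1[0] = (-0.5)·(0) + (-0.1)·(1) + (-0.4)·(0) + 0.9 = 0.8
z1[1] = (0.0)·(0) + (0.3)·(1) + (-0.4)·(0) + 1.0 = 1.3
h = ReLU(z1) = [0.8, 1.3]
output = (1.1)·(0.8) + (-1.3)·(1.3) + 0.5 = -0.31

-0.31


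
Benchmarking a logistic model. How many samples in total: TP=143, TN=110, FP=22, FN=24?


Total = TP + TN + FP + FN
= 143 + 110 + 22 + 24
= 299
(Predicted positive: 165, predicted negative: 134)

299


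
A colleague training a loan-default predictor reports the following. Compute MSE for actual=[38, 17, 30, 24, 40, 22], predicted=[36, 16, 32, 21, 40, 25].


Squared errors: (38-36)²=4, (17-16)²=1, (30-32)²=4, (24-21)²=9, (40-40)²=0, (22-25)²=9
Sum = 27
MSE = 27/6 = 9/2

9/2


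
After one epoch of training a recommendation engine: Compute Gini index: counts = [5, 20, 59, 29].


Probabilities: [5/113, 20/113, 59/113, 29/113] ≈ [0.0442, 0.177, 0.5221, 0.2566]
Σpᵢ² = (25 + 400 + 3481 + 841)/113² = 4747/12769
Gini = 1 - Σpᵢ² = 1 - 4747/12769 = 0.6282

0.6282


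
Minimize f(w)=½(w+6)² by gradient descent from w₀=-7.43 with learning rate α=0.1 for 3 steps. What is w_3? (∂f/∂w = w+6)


step 1: grad = -7.43+6 = -1.43; w = -7.43 - 0.1·(-1.43) = -7.287
step 2: grad = -7.287+6 = -1.287; w = -7.287 - 0.1·(-1.287) = -7.1583
step 3: grad = -7.1583+6 = -1.1583; w = -7.1583 - 0.1·(-1.1583) = -7.04247

-7.04247


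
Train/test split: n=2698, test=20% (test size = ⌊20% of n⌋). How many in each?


Test = ⌊2698·20/100⌋ = 539
Train = 2698 - 539 = 2159

Train: 2159, Test: 539


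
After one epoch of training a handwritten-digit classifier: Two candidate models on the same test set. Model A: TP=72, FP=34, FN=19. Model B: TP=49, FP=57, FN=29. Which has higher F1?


Model A: P=72/106=0.6792, R=72/91=0.7912, F1=2PR/(P+R)=2TP/(2TP+FP+FN)=144/197=0.731
Model B: P=49/106=0.4623, R=49/78=0.6282, F1=2PR/(P+R)=2TP/(2TP+FP+FN)=98/184=0.5326
0.731 > 0.5326 → Model A

Model A


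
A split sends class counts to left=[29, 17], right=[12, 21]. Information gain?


Parent = [41, 38], H_parent = 0.999
H_left = 0.9503 (n=46), H_right = 0.9457 (n=33)
H_children = (46/79)·0.9503 + (33/79)·0.9457 = 0.9484
IG = 0.999 - 0.9484 = 0.0506

0.0506


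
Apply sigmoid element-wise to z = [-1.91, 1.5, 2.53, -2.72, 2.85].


σ(-1.91) = 1/(1+e^1.91) = 0.129
σ(1.5) = 1/(1+e^-1.5) = 0.8176
σ(2.53) = 1/(1+e^-2.53) = 0.9262
σ(-2.72) = 1/(1+e^2.72) = 0.0618
σ(2.85) = 1/(1+e^-2.85) = 0.9453
result = [0.129, 0.8176, 0.9262, 0.0618, 0.9453]

[0.129, 0.8176, 0.9262, 0.0618, 0.9453]


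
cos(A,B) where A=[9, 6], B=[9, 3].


A·B = 9·9 + 6·3 = 99
‖A‖ = √117 = 10.8167, ‖B‖ = √90 = 9.4868
cos = 99/(√117·√90) = 99/√10530 = 0.9648

0.9648


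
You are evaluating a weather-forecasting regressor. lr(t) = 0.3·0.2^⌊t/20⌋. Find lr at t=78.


n_drops = ⌊78/20⌋ = 3
lr = 0.3·0.2^3 = 0.3·0.008 = 0.0024

0.0024


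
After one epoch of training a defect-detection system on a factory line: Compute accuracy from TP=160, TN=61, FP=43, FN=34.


Accuracy = (TP+TN)/(TP+TN+FP+FN)
= (160+61)/(298)
= 221/298 = 74.16%

74.16%


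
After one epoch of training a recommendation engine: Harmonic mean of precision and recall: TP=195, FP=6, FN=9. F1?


Precision = 195/201 = 0.9701
Recall = 195/204 = 0.9559
F1 = 2·P·R/(P+R) = 2·TP/(2·TP+FP+FN) = 390/(390+6+9) = 390/405 = 0.963

0.963


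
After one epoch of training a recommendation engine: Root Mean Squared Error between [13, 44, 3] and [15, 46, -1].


MSE = 24/3 = 8
RMSE = √(24/3) = 2.8284

2.8284


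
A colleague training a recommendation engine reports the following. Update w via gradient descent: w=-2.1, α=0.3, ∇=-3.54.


w_new = w - α·∇
= -2.1 - 0.3·-3.54
= -2.1 + 1.062
= -1.038

-1.038


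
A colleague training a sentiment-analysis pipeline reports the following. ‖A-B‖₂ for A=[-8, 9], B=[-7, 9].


d = √((-8+ 7)² + (9-9)²)
  = √(1 + 0)
  = √1 = 1.0

1.0


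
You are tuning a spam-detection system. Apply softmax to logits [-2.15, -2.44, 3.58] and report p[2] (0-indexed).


Exponentials: e^-2.15=0.1165, e^-2.44=0.0872, e^3.58=35.8735
Sum = 36.0772
Softmax = [0.0032, 0.0024, 0.9944]
p[2] = 35.8735/36.0772 = 0.9944

0.9944


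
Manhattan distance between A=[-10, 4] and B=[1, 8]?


d = |-10-1| + |4-8|
  = 11 + 4
  = 15

15


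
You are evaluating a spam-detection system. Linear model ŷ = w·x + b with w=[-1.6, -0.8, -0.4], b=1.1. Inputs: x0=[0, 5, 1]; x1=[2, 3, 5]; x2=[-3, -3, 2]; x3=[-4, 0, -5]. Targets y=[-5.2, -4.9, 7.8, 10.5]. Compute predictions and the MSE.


ŷ0 = (-1.6)·(0) + (-0.8)·(5) + (-0.4)·(1) + 1.1 = -3.3
ŷ1 = (-1.6)·(2) + (-0.8)·(3) + (-0.4)·(5) + 1.1 = -6.5
ŷ2 = (-1.6)·(-3) + (-0.8)·(-3) + (-0.4)·(2) + 1.1 = 7.5
ŷ3 = (-1.6)·(-4) + (-0.8)·(0) + (-0.4)·(-5) + 1.1 = 9.5
errors² = [3.61, 2.56, 0.09, 1.0]
MSE = 7.2600/4 = 1.815

1.815


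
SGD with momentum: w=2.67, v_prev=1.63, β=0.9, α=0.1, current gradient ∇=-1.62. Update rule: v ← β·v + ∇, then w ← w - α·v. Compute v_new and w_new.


v_new = 0.9·1.63 - 1.62 = 1.467 - 1.62 = -0.153
w_new = 2.67 - 0.1·-0.153 = 2.67 + 0.0153 = 2.6853

v_new=-0.153, w_new=2.6853


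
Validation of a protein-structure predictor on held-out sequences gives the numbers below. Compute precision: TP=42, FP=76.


Precision = TP/(TP+FP)
= 42/(42+76)
= 42/118 = 35.59%

35.59%


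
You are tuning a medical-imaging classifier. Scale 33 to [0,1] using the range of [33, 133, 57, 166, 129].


min=33, max=166
(33-33)/(166-33) = 0/133 = 0.0

0.0


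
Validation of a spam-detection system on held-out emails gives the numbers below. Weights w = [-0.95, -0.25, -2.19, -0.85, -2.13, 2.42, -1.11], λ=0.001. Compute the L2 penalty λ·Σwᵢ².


‖w‖₂² = (-0.95)² + (-0.25)² + (-2.19)² + (-0.85)² + (-2.13)² + (2.42)² + (-1.11)²
     = 0.9025 + 0.0625 + 4.7961 + 0.7225 + 4.5369 + 5.8564 + 1.2321
     = 18.109
λ·‖w‖₂² = 0.001·18.109 = 0.018109

0.018109


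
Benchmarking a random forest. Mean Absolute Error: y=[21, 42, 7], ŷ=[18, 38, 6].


Absolute errors: |21-18|=3, |42-38|=4, |7-6|=1
Sum = 8
MAE = 8/3 = 8/3

8/3


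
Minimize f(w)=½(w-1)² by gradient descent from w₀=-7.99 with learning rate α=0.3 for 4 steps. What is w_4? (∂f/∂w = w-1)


step 1: grad = -7.99-1 = -8.99; w = -7.99 - 0.3·(-8.99) = -5.293
step 2: grad = -5.293-1 = -6.293; w = -5.293 - 0.3·(-6.293) = -3.4051
step 3: grad = -3.4051-1 = -4.4051; w = -3.4051 - 0.3·(-4.4051) = -2.08357
step 4: grad = -2.08357-1 = -3.08357; w = -2.08357 - 0.3·(-3.08357) = -1.158499

-1.158499


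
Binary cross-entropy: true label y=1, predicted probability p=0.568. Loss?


BCE = -[y·ln(p) + (1-y)·ln(1-p)]
= -1·ln(0.568) - 0
= -ln(0.568) = 0.5656

0.5656


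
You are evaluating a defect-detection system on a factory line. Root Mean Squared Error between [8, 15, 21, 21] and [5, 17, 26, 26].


MSE = 63/4 = 15.75
RMSE = √(63/4) = 3.9686

3.9686


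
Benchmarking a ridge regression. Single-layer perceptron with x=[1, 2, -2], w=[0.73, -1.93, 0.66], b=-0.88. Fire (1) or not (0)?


z = (1)·(0.73) + (2)·(-1.93) + (-2)·(0.66) - 0.88
  = -5.33
step(z) = 0 (z<0)

0


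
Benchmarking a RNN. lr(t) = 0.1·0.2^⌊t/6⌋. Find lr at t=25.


n_drops = ⌊25/6⌋ = 4
lr = 0.1·0.2^4 = 0.1·0.0016 = 0.00016

0.00016


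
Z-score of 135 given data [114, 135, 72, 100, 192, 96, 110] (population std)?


μ = 117, σ = 35.3796
z = (135 - 117)/35.3796 = 0.5088

0.5088


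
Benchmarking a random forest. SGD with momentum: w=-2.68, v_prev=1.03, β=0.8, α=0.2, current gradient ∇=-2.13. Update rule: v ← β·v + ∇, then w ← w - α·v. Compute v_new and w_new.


v_new = 0.8·1.03 - 2.13 = 0.824 - 2.13 = -1.306
w_new = -2.68 - 0.2·-1.306 = -2.68 + 0.2612 = -2.4188

v_new=-1.306, w_new=-2.4188


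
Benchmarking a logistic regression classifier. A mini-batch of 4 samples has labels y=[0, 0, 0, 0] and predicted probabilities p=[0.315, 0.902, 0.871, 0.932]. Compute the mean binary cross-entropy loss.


L[0] = -ln(1-0.315) = -ln(0.685) = 0.3783
L[1] = -ln(1-0.902) = -ln(0.098) = 2.3228
L[2] = -ln(1-0.871) = -ln(0.129) = 2.0479
L[3] = -ln(1-0.932) = -ln(0.068) = 2.6882
mean = (0.3783 + 2.3228 + 2.0479 + 2.6882)/4 = 1.8593

1.8593


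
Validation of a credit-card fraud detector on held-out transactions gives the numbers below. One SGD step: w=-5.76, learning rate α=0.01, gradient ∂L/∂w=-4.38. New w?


w_new = w - α·∇
= -5.76 - 0.01·-4.38
= -5.76 + 0.0438
= -5.7162

-5.7162


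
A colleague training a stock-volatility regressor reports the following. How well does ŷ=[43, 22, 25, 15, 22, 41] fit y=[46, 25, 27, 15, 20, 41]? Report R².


ȳ = 29
SS_res = Σ(y-ŷ)² = 26
SS_tot = Σ(y-ȳ)² = 730
R² = 1 - SS_res/SS_tot = 1 - 0.0356 = 0.9644

0.9644


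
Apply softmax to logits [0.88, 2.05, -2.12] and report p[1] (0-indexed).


Exponentials: e^0.88=2.4109, e^2.05=7.7679, e^-2.12=0.12
Sum = 10.2988
Softmax = [0.2341, 0.7543, 0.0117]
p[1] = 7.7679/10.2988 = 0.7543

0.7543


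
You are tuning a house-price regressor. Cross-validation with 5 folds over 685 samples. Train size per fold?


Fold size = 685/5 = 137
Training per fold = 685 - 137 = 548

548


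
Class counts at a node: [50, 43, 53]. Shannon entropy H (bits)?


Probabilities: [50/146, 43/146, 53/146] ≈ [0.3425, 0.2945, 0.363]
H = -((50/146)·log₂(50/146) + (43/146)·log₂(43/146) + (53/146)·log₂(53/146))
  = 1.5795 bits

1.5795 bits


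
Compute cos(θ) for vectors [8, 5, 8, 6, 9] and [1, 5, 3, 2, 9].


A·B = 8·1 + 5·5 + 8·3 + 6·2 + 9·9 = 150
‖A‖ = √270 = 16.4317, ‖B‖ = √120 = 10.9545
cos = 150/(√270·√120) = 150/√32400 = 0.8333

0.8333


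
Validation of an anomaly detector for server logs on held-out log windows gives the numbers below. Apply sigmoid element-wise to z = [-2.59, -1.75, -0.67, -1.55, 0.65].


σ(-2.59) = 1/(1+e^2.59) = 0.0698
σ(-1.75) = 1/(1+e^1.75) = 0.148
σ(-0.67) = 1/(1+e^0.67) = 0.3385
σ(-1.55) = 1/(1+e^1.55) = 0.1751
σ(0.65) = 1/(1+e^-0.65) = 0.657
result = [0.0698, 0.148, 0.3385, 0.1751, 0.657]

[0.0698, 0.148, 0.3385, 0.1751, 0.657]


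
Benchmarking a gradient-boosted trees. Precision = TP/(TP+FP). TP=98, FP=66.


Precision = TP/(TP+FP)
= 98/(98+66)
= 98/164 = 59.76%

59.76%


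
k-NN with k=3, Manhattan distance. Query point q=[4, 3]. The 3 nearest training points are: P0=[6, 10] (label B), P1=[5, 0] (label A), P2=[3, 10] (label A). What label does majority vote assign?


d(q,P0) = 9  (label B)
d(q,P1) = 4  (label A)
d(q,P2) = 8  (label A)
Votes: A=2, B=1
Majority → A

A


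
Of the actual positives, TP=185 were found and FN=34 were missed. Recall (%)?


Recall = TP/(TP+FN)
= 185/(185+34)
= 185/219 = 84.47%

84.47%


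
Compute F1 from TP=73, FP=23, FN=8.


Precision = 73/96 = 0.7604
Recall = 73/81 = 0.9012
F1 = 2·P·R/(P+R) = 2·TP/(2·TP+FP+FN) = 146/(146+23+8) = 146/177 = 0.8249

0.8249


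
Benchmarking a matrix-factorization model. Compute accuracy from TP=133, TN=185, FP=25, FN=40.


Accuracy = (TP+TN)/(TP+TN+FP+FN)
= (133+185)/(383)
= 318/383 = 83.03%

83.03%


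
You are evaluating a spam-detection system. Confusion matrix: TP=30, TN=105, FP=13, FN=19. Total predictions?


Total = TP + TN + FP + FN
= 30 + 105 + 13 + 19
= 167
(Predicted positive: 43, predicted negative: 124)

167


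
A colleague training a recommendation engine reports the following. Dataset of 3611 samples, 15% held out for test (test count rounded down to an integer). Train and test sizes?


Test = ⌊3611·15/100⌋ = 541
Train = 3611 - 541 = 3070

Train: 3070, Test: 541


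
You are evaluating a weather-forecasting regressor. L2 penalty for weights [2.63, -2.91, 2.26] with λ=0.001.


‖w‖₂² = (2.63)² + (-2.91)² + (2.26)²
     = 6.9169 + 8.4681 + 5.1076
     = 20.4926
λ·‖w‖₂² = 0.001·20.4926 = 0.020493

0.020493


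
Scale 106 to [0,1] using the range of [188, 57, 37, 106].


min=37, max=188
(106-37)/(188-37) = 69/151 = 0.457

0.457


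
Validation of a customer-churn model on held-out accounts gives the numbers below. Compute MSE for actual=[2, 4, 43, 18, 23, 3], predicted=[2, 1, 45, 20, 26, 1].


Squared errors: (2-2)²=0, (4-1)²=9, (43-45)²=4, (18-20)²=4, (23-26)²=9, (3-1)²=4
Sum = 30
MSE = 30/6 = 5

5
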